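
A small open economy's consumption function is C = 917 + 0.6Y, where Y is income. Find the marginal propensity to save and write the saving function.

MPS = 0.4; S = -917 + 0.4Y

MPS = 1 − MPC = 1 − 0.6 = 0.4
S = Y − C = -917 + 0.4Y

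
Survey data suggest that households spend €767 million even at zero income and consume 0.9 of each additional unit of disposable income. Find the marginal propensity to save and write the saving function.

MPS = 1 − MPC = 1 − 0.9 = 0.1
S = Y − C = -767 + 0.1Y

MPS = 0.1; S = -767 + 0.1Y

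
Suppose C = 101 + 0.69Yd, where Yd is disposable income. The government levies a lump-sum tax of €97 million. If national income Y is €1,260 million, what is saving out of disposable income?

S = 259.53

Yd = Y − T = 1260 − 97 = 1163
C = 101 + 0.69(1163) = 101 + 802.47 = 903.47
S = Yd − C = 1163 − 903.47 = 259.53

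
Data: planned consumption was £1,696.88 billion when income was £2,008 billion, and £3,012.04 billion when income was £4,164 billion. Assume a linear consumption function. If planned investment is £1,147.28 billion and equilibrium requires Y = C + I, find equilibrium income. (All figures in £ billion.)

Y = 4152

MPC = (3012.04 − 1696.88)/(4164 − 2008) = 1315.16/2156 = 0.61
a = 1696.88 − 0.61(2008) = 472
Equilibrium: Y = 472 + 0.61Y + 1147.28
0.39Y = 1619.28, so Y = 1619.28/0.39 = 4152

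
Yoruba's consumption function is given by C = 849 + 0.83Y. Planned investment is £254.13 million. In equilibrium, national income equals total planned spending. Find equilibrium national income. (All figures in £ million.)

Y = C + I = 849 + 0.83Y + 254.13
Y − 0.83Y = 1103.13
0.17Y = 1103.13, so Y = 1103.13/0.17 = 6489

Y = 6489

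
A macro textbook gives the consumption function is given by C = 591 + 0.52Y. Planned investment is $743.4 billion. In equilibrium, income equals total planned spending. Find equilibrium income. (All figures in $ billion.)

Y = C + I = 591 + 0.52Y + 743.4
Y − 0.52Y = 1334.4
0.48Y = 1334.4, so Y = 1334.4/0.48 = 2780

Y = 2780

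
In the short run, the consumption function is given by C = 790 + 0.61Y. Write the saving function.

S = Y − C = Y − (790 + 0.61Y) = -790 + (1 − 0.61)Y

S = -790 + 0.39Y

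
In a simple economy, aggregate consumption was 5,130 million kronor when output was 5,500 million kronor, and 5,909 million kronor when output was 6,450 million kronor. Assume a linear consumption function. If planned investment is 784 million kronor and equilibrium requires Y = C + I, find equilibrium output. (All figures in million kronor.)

MPC = (5909 − 5130)/(6450 − 5500) = 779/950 = 0.82
a = 5130 − 0.82(5500) = 620
Equilibrium: Y = 620 + 0.82Y + 784
0.18Y = 1404, so Y = 1404/0.18 = 7800

Y = 7800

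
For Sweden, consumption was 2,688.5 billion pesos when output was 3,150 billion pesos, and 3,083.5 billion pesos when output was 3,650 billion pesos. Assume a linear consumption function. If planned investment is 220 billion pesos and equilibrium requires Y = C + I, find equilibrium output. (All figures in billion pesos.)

Y = 2000

MPC = (3083.5 − 2688.5)/(3650 − 3150) = 395/500 = 0.79
a = 2688.5 − 0.79(3150) = 200
Equilibrium: Y = 200 + 0.79Y + 220
0.21Y = 420, so Y = 420/0.21 = 2000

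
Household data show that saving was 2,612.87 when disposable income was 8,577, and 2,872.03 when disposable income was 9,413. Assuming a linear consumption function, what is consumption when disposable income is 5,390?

C = 3765.1

MPS = ΔS/ΔY = (2872.03 − 2612.87)/(9413 − 8577) = 259.16/836 = 0.31
MPC = 1 − MPS = 0.69
Autonomous saving = 2612.87 − 0.31(8577) = -46, so a = 46
C = 46 + 0.69(5390) = 46 + 3719.1 = 3765.1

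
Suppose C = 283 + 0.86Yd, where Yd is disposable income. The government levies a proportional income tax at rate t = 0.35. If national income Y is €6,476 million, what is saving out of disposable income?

S = 306.316

Yd = (1 − 0.35)(6476) = 0.65(6476) = 4209.4
C = 283 + 0.86(4209.4) = 283 + 3620.084 = 3903.084
S = Yd − C = 4209.4 − 3903.084 = 306.316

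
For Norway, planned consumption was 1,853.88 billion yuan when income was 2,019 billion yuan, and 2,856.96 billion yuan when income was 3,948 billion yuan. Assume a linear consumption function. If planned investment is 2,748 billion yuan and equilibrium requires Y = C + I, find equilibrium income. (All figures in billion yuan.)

Y = 7400

MPC = (2856.96 − 1853.88)/(3948 − 2019) = 1003.08/1929 = 0.52
a = 1853.88 − 0.52(2019) = 804
Equilibrium: Y = 804 + 0.52Y + 2748
0.48Y = 3552, so Y = 3552/0.48 = 7400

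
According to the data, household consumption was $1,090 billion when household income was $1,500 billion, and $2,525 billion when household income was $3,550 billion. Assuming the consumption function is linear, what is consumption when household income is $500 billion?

MPC = (2525 − 1090)/(3550 − 1500) = 1435/2050 = 0.7
a = 1090 − 0.7(1500) = 1090 − 1050 = 40
C = 40 + 0.7(500) = 40 + 350 = 390

C = 390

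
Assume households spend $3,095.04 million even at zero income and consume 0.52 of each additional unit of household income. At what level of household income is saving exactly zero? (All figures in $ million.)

At break-even, C = Y: 3095.04 + 0.52Y = Y
0.48Y = 3095.04, so Y = 3095.04/0.48 = 6448

Y = 6448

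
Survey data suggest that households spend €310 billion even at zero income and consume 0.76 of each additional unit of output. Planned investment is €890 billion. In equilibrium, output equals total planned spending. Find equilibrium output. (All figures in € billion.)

Y = C + I = 310 + 0.76Y + 890
Y − 0.76Y = 1200
0.24Y = 1200, so Y = 1200/0.24 = 5000

Y = 5000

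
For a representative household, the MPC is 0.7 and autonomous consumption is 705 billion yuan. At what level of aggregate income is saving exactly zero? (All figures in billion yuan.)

Y = 2350

At break-even, C = Y: 705 + 0.7Y = Y
0.3Y = 705, so Y = 705/0.3 = 2350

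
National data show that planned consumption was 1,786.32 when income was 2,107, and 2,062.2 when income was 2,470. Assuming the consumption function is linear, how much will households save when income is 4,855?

MPC = (2062.2 − 1786.32)/(2470 − 2107) = 275.88/363 = 0.76
a = 1786.32 − 0.76(2107) = 1786.32 − 1601.32 = 185
C = 185 + 0.76(4855) = 3874.8
S = 4855 − 3874.8 = 980.2

S = 980.2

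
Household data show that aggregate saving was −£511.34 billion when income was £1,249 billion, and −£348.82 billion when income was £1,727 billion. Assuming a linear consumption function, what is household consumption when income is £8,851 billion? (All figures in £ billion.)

C = 6777.66

MPS = ΔS/ΔY = (-348.82 − (-511.34))/(1727 − 1249) = 162.52/478 = 0.34
MPC = 1 − MPS = 0.66
Autonomous saving = -511.34 − 0.34(1249) = -936, so a = 936
C = 936 + 0.66(8851) = 936 + 5841.66 = 6777.66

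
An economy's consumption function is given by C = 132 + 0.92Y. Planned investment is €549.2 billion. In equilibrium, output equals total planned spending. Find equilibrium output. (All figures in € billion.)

Y = C + I = 132 + 0.92Y + 549.2
Y − 0.92Y = 681.2
0.08Y = 681.2, so Y = 681.2/0.08 = 8515

Y = 8515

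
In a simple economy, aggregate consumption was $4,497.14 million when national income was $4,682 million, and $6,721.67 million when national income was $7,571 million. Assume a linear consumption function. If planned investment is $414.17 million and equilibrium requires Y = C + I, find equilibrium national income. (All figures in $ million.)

Y = 5679

MPC = (6721.67 − 4497.14)/(7571 − 4682) = 2224.53/2889 = 0.77
a = 4497.14 − 0.77(4682) = 892
Equilibrium: Y = 892 + 0.77Y + 414.17
0.23Y = 1306.17, so Y = 1306.17/0.23 = 5679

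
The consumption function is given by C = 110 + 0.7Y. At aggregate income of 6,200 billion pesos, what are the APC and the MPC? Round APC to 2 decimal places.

APC = 0.72; MPC = 0.7

MPC = 0.7 (the slope of the consumption function)
C = 110 + 0.7(6200) = 4450, so APC = 4450/6200 = 0.72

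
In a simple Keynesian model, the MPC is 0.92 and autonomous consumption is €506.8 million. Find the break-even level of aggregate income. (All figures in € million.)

At break-even, C = Y: 506.8 + 0.92Y = Y
0.08Y = 506.8, so Y = 506.8/0.08 = 6335

Y = 6335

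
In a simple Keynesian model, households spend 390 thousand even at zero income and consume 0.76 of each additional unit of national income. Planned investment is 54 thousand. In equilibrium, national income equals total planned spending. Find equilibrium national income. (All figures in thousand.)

Y = 1850

Y = C + I = 390 + 0.76Y + 54
Y − 0.76Y = 444
0.24Y = 444, so Y = 444/0.24 = 1850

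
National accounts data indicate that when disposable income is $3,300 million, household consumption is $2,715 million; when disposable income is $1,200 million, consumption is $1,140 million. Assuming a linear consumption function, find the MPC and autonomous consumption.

MPC = 0.75; a = 240

MPC = ΔC/ΔY = (2715 − 1140)/(3300 − 1200) = 1575/2100 = 0.75
a = C − MPC·Y = 1140 − 0.75(1200) = 1140 − 900 = 240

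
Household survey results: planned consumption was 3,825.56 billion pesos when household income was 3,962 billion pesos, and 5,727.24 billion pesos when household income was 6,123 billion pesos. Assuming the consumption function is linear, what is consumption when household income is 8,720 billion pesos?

MPC = (5727.24 − 3825.56)/(6123 − 3962) = 1901.68/2161 = 0.88
a = 3825.56 − 0.88(3962) = 3825.56 − 3486.56 = 339
C = 339 + 0.88(8720) = 339 + 7673.6 = 8012.6

C = 8012.6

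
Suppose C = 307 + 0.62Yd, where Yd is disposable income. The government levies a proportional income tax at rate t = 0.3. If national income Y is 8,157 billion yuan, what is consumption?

C = 3847.138

Yd = (1 − 0.3)(8157) = 0.7(8157) = 5709.9
C = 307 + 0.62(5709.9) = 307 + 3540.138 = 3847.138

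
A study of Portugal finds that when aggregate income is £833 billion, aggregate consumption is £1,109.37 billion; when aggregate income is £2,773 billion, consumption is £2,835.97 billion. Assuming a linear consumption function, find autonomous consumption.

MPC = ΔC/ΔY = (2835.97 − 1109.37)/(2773 − 833) = 1726.6/1940 = 0.89
a = C − MPC·Y = 1109.37 − 0.89(833) = 1109.37 − 741.37 = 368

a = 368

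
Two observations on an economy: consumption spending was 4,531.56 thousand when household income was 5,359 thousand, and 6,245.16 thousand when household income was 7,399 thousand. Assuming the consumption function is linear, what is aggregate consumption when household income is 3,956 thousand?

C = 3353.04

MPC = (6245.16 − 4531.56)/(7399 − 5359) = 1713.6/2040 = 0.84
a = 4531.56 − 0.84(5359) = 4531.56 − 4501.56 = 30
C = 30 + 0.84(3956) = 30 + 3323.04 = 3353.04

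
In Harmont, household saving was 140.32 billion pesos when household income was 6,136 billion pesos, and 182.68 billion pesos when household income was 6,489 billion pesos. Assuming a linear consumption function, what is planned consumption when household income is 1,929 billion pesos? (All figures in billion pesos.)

C = 2293.52

MPS = ΔS/ΔY = (182.68 − 140.32)/(6489 − 6136) = 42.36/353 = 0.12
MPC = 1 − MPS = 0.88
Autonomous saving = 140.32 − 0.12(6136) = -596, so a = 596
C = 596 + 0.88(1929) = 596 + 1697.52 = 2293.52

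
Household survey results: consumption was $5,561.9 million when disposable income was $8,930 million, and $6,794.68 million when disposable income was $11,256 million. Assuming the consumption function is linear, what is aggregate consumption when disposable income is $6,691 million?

MPC = (6794.68 − 5561.9)/(11256 − 8930) = 1232.78/2326 = 0.53
a = 5561.9 − 0.53(8930) = 5561.9 − 4732.9 = 829
C = 829 + 0.53(6691) = 829 + 3546.23 = 4375.23

C = 4375.23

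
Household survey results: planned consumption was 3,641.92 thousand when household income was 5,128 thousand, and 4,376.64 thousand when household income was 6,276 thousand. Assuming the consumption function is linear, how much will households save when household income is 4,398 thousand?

MPC = (4376.64 − 3641.92)/(6276 − 5128) = 734.72/1148 = 0.64
a = 3641.92 − 0.64(5128) = 3641.92 − 3281.92 = 360
C = 360 + 0.64(4398) = 3174.72
S = 4398 − 3174.72 = 1223.28

S = 1223.28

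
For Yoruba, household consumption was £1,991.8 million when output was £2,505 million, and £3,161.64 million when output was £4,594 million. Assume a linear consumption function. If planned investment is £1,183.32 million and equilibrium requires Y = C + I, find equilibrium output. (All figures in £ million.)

Y = 4028

MPC = (3161.64 − 1991.8)/(4594 − 2505) = 1169.84/2089 = 0.56
a = 1991.8 − 0.56(2505) = 589
Equilibrium: Y = 589 + 0.56Y + 1183.32
0.44Y = 1772.32, so Y = 1772.32/0.44 = 4028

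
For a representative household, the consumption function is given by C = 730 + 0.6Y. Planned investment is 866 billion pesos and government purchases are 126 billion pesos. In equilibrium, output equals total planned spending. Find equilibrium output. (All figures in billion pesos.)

Y = C + I + G = 730 + 0.6Y + 866 + 126
Y − 0.6Y = 1722
0.4Y = 1722, so Y = 1722/0.4 = 4305

Y = 4305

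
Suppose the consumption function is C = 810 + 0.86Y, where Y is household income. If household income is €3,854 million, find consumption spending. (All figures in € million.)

C = 4124.44

C = 810 + 0.86(3854) = 810 + 3314.44 = 4124.44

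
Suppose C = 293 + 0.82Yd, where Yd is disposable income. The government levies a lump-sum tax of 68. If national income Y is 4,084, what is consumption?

C = 3586.12

Yd = Y − T = 4084 − 68 = 4016
C = 293 + 0.82(4016) = 293 + 3293.12 = 3586.12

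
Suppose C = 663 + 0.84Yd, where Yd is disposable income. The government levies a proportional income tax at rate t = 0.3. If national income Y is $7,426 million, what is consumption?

C = 5029.488

Yd = (1 − 0.3)(7426) = 0.7(7426) = 5198.2
C = 663 + 0.84(5198.2) = 663 + 4366.488 = 5029.488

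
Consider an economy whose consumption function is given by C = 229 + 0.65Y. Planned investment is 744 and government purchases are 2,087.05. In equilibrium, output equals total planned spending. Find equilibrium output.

Y = 8743

Y = C + I + G = 229 + 0.65Y + 744 + 2087.05
Y − 0.65Y = 3060.05
0.35Y = 3060.05, so Y = 3060.05/0.35 = 8743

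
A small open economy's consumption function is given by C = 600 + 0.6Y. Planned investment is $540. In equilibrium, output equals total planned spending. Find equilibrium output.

Y = C + I = 600 + 0.6Y + 540
Y − 0.6Y = 1140
0.4Y = 1140, so Y = 1140/0.4 = 2850

Y = 2850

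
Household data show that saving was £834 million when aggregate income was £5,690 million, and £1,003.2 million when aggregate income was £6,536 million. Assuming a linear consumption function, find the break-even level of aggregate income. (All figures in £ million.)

Y = 1520

MPS = ΔS/ΔY = (1003.2 − 834)/(6536 − 5690) = 169.2/846 = 0.2
MPC = 1 − MPS = 0.8
From S(5690) = 834: −a + 0.2(5690) = 834, so a = 1138 − 834 = 304
Break-even (S = 0): Y = a/MPS = 304/0.2 = 1520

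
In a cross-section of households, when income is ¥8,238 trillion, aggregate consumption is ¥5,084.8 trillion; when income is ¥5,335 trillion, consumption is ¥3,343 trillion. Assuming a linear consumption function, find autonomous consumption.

MPC = ΔC/ΔY = (5084.8 − 3343)/(8238 − 5335) = 1741.8/2903 = 0.6
a = C − MPC·Y = 3343 − 0.6(5335) = 3343 − 3201 = 142

a = 142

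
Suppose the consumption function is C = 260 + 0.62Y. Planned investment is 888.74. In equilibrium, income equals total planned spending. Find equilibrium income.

Y = 3023

Y = C + I = 260 + 0.62Y + 888.74
Y − 0.62Y = 1148.74
0.38Y = 1148.74, so Y = 1148.74/0.38 = 3023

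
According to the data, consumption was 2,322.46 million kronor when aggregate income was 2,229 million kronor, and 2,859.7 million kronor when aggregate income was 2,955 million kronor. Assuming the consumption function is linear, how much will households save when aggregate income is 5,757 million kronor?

MPC = (2859.7 − 2322.46)/(2955 − 2229) = 537.24/726 = 0.74
a = 2322.46 − 0.74(2229) = 2322.46 − 1649.46 = 673
C = 673 + 0.74(5757) = 4933.18
S = 5757 − 4933.18 = 823.82

S = 823.82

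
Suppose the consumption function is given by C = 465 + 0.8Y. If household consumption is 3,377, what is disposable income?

465 + 0.8Y = 3377
0.8Y = 2912, so Y = 2912/0.8 = 3640

Y = 3640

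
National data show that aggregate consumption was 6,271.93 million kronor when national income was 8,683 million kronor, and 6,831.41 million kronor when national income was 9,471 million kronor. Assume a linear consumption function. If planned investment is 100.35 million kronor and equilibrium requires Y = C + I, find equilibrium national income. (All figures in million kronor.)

MPC = (6831.41 − 6271.93)/(9471 − 8683) = 559.48/788 = 0.71
a = 6271.93 − 0.71(8683) = 107
Equilibrium: Y = 107 + 0.71Y + 100.35
0.29Y = 207.35, so Y = 207.35/0.29 = 715

Y = 715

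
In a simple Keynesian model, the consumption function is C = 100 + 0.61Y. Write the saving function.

S = Y − C = Y − (100 + 0.61Y) = -100 + (1 − 0.61)Y

S = -100 + 0.39Y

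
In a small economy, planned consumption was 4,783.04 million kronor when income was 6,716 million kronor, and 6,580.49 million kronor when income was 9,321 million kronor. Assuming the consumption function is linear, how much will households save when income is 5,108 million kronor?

S = 1434.48

MPC = (6580.49 − 4783.04)/(9321 − 6716) = 1797.45/2605 = 0.69
a = 4783.04 − 0.69(6716) = 4783.04 − 4634.04 = 149
C = 149 + 0.69(5108) = 3673.52
S = 5108 − 3673.52 = 1434.48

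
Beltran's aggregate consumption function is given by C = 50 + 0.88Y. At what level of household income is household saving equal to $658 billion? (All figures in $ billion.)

S = Y − C = -50 + 0.12Y
-50 + 0.12Y = 658, so 0.12Y = 708 and Y = 5900

Y = 5900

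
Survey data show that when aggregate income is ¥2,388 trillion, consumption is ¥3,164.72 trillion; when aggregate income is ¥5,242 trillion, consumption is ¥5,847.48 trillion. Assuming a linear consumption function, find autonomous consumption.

MPC = ΔC/ΔY = (5847.48 − 3164.72)/(5242 − 2388) = 2682.76/2854 = 0.94
a = C − MPC·Y = 3164.72 − 0.94(2388) = 3164.72 − 2244.72 = 920

a = 920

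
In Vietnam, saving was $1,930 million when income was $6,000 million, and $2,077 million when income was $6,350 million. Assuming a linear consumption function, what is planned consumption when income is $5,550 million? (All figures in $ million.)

MPS = ΔS/ΔY = (2077 − 1930)/(6350 − 6000) = 147/350 = 0.42
MPC = 1 − MPS = 0.58
Autonomous saving = 1930 − 0.42(6000) = -590, so a = 590
C = 590 + 0.58(5550) = 590 + 3219 = 3809

C = 3809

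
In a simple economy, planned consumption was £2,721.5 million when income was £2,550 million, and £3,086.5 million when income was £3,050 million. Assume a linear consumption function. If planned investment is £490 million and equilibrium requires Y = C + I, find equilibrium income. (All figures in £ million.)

Y = 5000

MPC = (3086.5 − 2721.5)/(3050 − 2550) = 365/500 = 0.73
a = 2721.5 − 0.73(2550) = 860
Equilibrium: Y = 860 + 0.73Y + 490
0.27Y = 1350, so Y = 1350/0.27 = 5000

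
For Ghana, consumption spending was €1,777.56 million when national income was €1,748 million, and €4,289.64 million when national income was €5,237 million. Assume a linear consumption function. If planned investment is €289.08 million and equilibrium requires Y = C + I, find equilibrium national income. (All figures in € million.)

MPC = (4289.64 − 1777.56)/(5237 − 1748) = 2512.08/3489 = 0.72
a = 1777.56 − 0.72(1748) = 519
Equilibrium: Y = 519 + 0.72Y + 289.08
0.28Y = 808.08, so Y = 808.08/0.28 = 2886

Y = 2886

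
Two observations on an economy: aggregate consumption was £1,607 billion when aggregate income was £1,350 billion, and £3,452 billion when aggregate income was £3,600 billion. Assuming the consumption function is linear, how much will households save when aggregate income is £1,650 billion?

MPC = (3452 − 1607)/(3600 − 1350) = 1845/2250 = 0.82
a = 1607 − 0.82(1350) = 1607 − 1107 = 500
C = 500 + 0.82(1650) = 1853
S = 1650 − 1853 = -203

S = -203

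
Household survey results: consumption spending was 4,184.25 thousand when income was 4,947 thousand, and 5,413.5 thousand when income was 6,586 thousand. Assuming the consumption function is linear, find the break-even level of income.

MPC = (5413.5 − 4184.25)/(6586 − 4947) = 1229.25/1639 = 0.75
a = 4184.25 − 0.75(4947) = 4184.25 − 3710.25 = 474
Break-even: Y = a/(1−MPC) = 474/0.25 = 1896

Y = 1896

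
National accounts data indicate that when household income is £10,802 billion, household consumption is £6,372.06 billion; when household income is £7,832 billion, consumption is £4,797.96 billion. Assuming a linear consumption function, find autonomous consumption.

a = 647

MPC = ΔC/ΔY = (6372.06 − 4797.96)/(10802 − 7832) = 1574.1/2970 = 0.53
a = C − MPC·Y = 4797.96 − 0.53(7832) = 4797.96 − 4150.96 = 647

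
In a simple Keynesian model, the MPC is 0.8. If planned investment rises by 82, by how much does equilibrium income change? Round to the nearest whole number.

The multiplier is 1/(1 − MPC) = 1/0.2.
ΔY = 82/0.2 = 410.00 ≈ 410

ΔY ≈ 410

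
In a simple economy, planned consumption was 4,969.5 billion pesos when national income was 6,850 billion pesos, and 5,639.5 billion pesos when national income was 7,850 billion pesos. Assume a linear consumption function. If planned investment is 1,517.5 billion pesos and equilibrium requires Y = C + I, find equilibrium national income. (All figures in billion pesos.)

MPC = (5639.5 − 4969.5)/(7850 − 6850) = 670/1000 = 0.67
a = 4969.5 − 0.67(6850) = 380
Equilibrium: Y = 380 + 0.67Y + 1517.5
0.33Y = 1897.5, so Y = 1897.5/0.33 = 5750

Y = 5750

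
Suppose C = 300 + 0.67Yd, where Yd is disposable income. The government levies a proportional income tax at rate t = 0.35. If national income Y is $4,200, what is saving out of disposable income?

Yd = (1 − 0.35)(4200) = 0.65(4200) = 2730
C = 300 + 0.67(2730) = 300 + 1829.1 = 2129.1
S = Yd − C = 2730 − 2129.1 = 600.9

S = 600.9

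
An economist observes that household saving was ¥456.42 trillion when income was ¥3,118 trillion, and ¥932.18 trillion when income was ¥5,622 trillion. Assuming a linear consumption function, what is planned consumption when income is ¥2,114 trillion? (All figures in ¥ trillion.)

C = 1848.34

MPS = ΔS/ΔY = (932.18 − 456.42)/(5622 − 3118) = 475.76/2504 = 0.19
MPC = 1 − MPS = 0.81
Autonomous saving = 456.42 − 0.19(3118) = -136, so a = 136
C = 136 + 0.81(2114) = 136 + 1712.34 = 1848.34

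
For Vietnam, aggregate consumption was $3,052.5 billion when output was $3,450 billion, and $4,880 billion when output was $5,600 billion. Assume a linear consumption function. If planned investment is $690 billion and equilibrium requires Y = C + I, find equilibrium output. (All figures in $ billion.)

MPC = (4880 − 3052.5)/(5600 − 3450) = 1827.5/2150 = 0.85
a = 3052.5 − 0.85(3450) = 120
Equilibrium: Y = 120 + 0.85Y + 690
0.15Y = 810, so Y = 810/0.15 = 5400

Y = 5400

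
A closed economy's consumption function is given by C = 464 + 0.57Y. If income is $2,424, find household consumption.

C = 1845.68

C = 464 + 0.57(2424) = 464 + 1381.68 = 1845.68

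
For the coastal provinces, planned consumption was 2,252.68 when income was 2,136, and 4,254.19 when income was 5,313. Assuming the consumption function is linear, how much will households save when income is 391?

MPC = (4254.19 − 2252.68)/(5313 − 2136) = 2001.51/3177 = 0.63
a = 2252.68 − 0.63(2136) = 2252.68 − 1345.68 = 907
C = 907 + 0.63(391) = 1153.33
S = 391 − 1153.33 = -762.33

S = -762.33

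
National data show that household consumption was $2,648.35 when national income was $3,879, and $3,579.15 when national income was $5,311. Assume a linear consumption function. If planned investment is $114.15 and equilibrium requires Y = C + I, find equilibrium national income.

Y = 689

MPC = (3579.15 − 2648.35)/(5311 − 3879) = 930.8/1432 = 0.65
a = 2648.35 − 0.65(3879) = 127
Equilibrium: Y = 127 + 0.65Y + 114.15
0.35Y = 241.15, so Y = 241.15/0.35 = 689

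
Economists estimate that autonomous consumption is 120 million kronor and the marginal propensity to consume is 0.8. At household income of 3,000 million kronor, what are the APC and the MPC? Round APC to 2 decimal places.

APC = 0.84; MPC = 0.8

MPC = 0.8 (the slope of the consumption function)
C = 120 + 0.8(3000) = 2520, so APC = 2520/3000 = 0.84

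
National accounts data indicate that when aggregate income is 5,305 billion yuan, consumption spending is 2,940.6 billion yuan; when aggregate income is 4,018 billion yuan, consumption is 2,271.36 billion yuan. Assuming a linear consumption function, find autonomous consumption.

a = 182

MPC = ΔC/ΔY = (2940.6 − 2271.36)/(5305 − 4018) = 669.24/1287 = 0.52
a = C − MPC·Y = 2271.36 − 0.52(4018) = 2271.36 − 2089.36 = 182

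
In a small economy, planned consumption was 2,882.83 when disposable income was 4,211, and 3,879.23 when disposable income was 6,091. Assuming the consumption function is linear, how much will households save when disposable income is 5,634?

S = 1996.98

MPC = (3879.23 − 2882.83)/(6091 − 4211) = 996.4/1880 = 0.53
a = 2882.83 − 0.53(4211) = 2882.83 − 2231.83 = 651
C = 651 + 0.53(5634) = 3637.02
S = 5634 − 3637.02 = 1996.98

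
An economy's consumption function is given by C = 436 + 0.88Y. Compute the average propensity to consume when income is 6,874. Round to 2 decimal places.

C = 436 + 0.88(6874) = 6485.12
APC = C/Y = 6485.12/6874 = 0.94

APC = 0.94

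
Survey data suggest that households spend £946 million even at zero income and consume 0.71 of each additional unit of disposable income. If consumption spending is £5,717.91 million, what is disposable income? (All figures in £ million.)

Y = 6721

946 + 0.71Y = 5717.91
0.71Y = 4771.91, so Y = 4771.91/0.71 = 6721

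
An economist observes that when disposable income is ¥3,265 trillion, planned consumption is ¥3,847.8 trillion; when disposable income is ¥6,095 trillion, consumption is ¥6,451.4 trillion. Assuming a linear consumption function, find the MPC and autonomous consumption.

MPC = ΔC/ΔY = (6451.4 − 3847.8)/(6095 − 3265) = 2603.6/2830 = 0.92
a = C − MPC·Y = 3847.8 − 0.92(3265) = 3847.8 − 3003.8 = 844

MPC = 0.92; a = 844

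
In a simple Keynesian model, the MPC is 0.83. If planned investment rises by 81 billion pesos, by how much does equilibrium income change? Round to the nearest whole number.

ΔY ≈ 476

The multiplier is 1/(1 − MPC) = 1/0.17.
ΔY = 81/0.17 = 476.47 ≈ 476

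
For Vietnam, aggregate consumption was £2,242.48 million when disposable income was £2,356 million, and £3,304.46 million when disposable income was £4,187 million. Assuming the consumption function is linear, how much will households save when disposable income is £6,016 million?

S = 1650.72

MPC = (3304.46 − 2242.48)/(4187 − 2356) = 1061.98/1831 = 0.58
a = 2242.48 − 0.58(2356) = 2242.48 − 1366.48 = 876
C = 876 + 0.58(6016) = 4365.28
S = 6016 − 4365.28 = 1650.72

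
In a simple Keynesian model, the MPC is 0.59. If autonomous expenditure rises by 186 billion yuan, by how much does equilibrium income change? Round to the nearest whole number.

The multiplier is 1/(1 − MPC) = 1/0.41.
ΔY = 186/0.41 = 453.66 ≈ 454

ΔY ≈ 454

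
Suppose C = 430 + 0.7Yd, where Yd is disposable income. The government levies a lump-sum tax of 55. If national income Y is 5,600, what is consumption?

C = 4311.5

Yd = Y − T = 5600 − 55 = 5545
C = 430 + 0.7(5545) = 430 + 3881.5 = 4311.5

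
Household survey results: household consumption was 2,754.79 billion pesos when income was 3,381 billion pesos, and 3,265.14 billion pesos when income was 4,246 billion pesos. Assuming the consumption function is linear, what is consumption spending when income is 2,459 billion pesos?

C = 2210.81

MPC = (3265.14 − 2754.79)/(4246 − 3381) = 510.35/865 = 0.59
a = 2754.79 − 0.59(3381) = 2754.79 − 1994.79 = 760
C = 760 + 0.59(2459) = 760 + 1450.81 = 2210.81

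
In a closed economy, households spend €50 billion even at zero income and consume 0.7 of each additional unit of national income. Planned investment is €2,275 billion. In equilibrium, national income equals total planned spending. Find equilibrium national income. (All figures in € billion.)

Y = C + I = 50 + 0.7Y + 2275
Y − 0.7Y = 2325
0.3Y = 2325, so Y = 2325/0.3 = 7750

Y = 7750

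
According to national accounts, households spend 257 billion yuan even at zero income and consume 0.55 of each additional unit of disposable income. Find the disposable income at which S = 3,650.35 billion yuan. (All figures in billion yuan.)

Y = 8683

S = Y − C = -257 + 0.45Y
-257 + 0.45Y = 3650.35, so 0.45Y = 3907.35 and Y = 8683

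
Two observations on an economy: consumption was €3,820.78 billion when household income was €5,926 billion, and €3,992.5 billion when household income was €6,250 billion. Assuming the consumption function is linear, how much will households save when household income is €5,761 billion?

S = 2027.67

MPC = (3992.5 − 3820.78)/(6250 − 5926) = 171.72/324 = 0.53
a = 3820.78 − 0.53(5926) = 3820.78 − 3140.78 = 680
C = 680 + 0.53(5761) = 3733.33
S = 5761 − 3733.33 = 2027.67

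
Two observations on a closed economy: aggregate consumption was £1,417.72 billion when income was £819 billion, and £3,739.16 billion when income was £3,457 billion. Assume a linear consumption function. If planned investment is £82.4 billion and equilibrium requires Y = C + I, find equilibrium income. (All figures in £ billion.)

Y = 6495

MPC = (3739.16 − 1417.72)/(3457 − 819) = 2321.44/2638 = 0.88
a = 1417.72 − 0.88(819) = 697
Equilibrium: Y = 697 + 0.88Y + 82.4
0.12Y = 779.4, so Y = 779.4/0.12 = 6495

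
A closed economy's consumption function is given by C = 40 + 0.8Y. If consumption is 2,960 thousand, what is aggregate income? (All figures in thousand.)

40 + 0.8Y = 2960
0.8Y = 2920, so Y = 2920/0.8 = 3650

Y = 3650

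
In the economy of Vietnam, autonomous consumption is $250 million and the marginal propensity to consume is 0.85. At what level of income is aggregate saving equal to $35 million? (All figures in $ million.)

Y = 1900

S = Y − C = -250 + 0.15Y
-250 + 0.15Y = 35, so 0.15Y = 285 and Y = 1900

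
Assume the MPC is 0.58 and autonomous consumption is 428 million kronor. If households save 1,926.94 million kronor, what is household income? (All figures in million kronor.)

Y = 5607

S = Y − C = -428 + 0.42Y
-428 + 0.42Y = 1926.94, so 0.42Y = 2354.94 and Y = 5607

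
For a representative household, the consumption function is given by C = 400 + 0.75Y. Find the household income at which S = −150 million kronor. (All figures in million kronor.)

Y = 1000

S = Y − C = -400 + 0.25Y
-400 + 0.25Y = -150, so 0.25Y = 250 and Y = 1000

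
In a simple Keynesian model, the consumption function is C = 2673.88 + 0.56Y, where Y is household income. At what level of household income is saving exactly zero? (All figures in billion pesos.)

Y = 6077

At break-even, C = Y: 2673.88 + 0.56Y = Y
0.44Y = 2673.88, so Y = 2673.88/0.44 = 6077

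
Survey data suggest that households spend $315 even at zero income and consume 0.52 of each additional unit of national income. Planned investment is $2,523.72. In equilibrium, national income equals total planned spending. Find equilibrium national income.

Y = 5914

Y = C + I = 315 + 0.52Y + 2523.72
Y − 0.52Y = 2838.72
0.48Y = 2838.72, so Y = 2838.72/0.48 = 5914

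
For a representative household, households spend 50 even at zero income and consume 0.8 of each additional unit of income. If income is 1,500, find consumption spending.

C = 1250

C = 50 + 0.8(1500) = 50 + 1200 = 1250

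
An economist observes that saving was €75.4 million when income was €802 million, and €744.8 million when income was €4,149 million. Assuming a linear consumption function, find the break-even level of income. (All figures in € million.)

Y = 425

MPS = ΔS/ΔY = (744.8 − 75.4)/(4149 − 802) = 669.4/3347 = 0.2
MPC = 1 − MPS = 0.8
From S(802) = 75.4: −a + 0.2(802) = 75.4, so a = 160.4 − 75.4 = 85
Break-even (S = 0): Y = a/MPS = 85/0.2 = 425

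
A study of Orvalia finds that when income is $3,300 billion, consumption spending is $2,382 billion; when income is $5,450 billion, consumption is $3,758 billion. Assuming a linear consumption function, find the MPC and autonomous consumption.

MPC = ΔC/ΔY = (3758 − 2382)/(5450 − 3300) = 1376/2150 = 0.64
a = C − MPC·Y = 2382 − 0.64(3300) = 2382 − 2112 = 270

MPC = 0.64; a = 270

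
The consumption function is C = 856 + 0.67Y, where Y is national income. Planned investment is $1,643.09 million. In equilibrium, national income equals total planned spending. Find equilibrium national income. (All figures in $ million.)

Y = 7573

Y = C + I = 856 + 0.67Y + 1643.09
Y − 0.67Y = 2499.09
0.33Y = 2499.09, so Y = 2499.09/0.33 = 7573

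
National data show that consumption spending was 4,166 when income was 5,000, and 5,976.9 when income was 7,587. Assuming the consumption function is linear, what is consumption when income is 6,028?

C = 4885.6

MPC = (5976.9 − 4166)/(7587 − 5000) = 1810.9/2587 = 0.7
a = 4166 − 0.7(5000) = 4166 − 3500 = 666
C = 666 + 0.7(6028) = 666 + 4219.6 = 4885.6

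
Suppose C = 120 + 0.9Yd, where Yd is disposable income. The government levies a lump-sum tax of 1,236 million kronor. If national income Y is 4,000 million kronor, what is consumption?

C = 2607.6

Yd = Y − T = 4000 − 1236 = 2764
C = 120 + 0.9(2764) = 120 + 2487.6 = 2607.6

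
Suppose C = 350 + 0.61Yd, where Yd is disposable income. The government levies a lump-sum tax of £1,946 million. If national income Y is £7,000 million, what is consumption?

Yd = Y − T = 7000 − 1946 = 5054
C = 350 + 0.61(5054) = 350 + 3082.94 = 3432.94

C = 3432.94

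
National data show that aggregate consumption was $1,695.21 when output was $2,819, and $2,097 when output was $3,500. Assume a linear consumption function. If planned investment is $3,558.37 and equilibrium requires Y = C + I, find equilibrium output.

MPC = (2097 − 1695.21)/(3500 − 2819) = 401.79/681 = 0.59
a = 1695.21 − 0.59(2819) = 32
Equilibrium: Y = 32 + 0.59Y + 3558.37
0.41Y = 3590.37, so Y = 3590.37/0.41 = 8757

Y = 8757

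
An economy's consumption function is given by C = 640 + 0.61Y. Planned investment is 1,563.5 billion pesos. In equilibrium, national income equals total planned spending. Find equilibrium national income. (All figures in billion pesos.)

Y = C + I = 640 + 0.61Y + 1563.5
Y − 0.61Y = 2203.5
0.39Y = 2203.5, so Y = 2203.5/0.39 = 5650

Y = 5650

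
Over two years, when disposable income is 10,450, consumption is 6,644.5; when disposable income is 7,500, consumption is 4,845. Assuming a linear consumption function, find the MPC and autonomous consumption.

MPC = 0.61; a = 270

MPC = ΔC/ΔY = (6644.5 − 4845)/(10450 − 7500) = 1799.5/2950 = 0.61
a = C − MPC·Y = 4845 − 0.61(7500) = 4845 − 4575 = 270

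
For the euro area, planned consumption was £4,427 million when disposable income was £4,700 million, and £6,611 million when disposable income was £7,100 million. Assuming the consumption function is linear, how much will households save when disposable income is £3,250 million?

MPC = (6611 − 4427)/(7100 − 4700) = 2184/2400 = 0.91
a = 4427 − 0.91(4700) = 4427 − 4277 = 150
C = 150 + 0.91(3250) = 3107.5
S = 3250 − 3107.5 = 142.5

S = 142.5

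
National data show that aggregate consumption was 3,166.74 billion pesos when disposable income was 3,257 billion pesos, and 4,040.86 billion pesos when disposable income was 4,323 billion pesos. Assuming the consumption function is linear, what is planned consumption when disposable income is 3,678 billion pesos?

C = 3511.96

MPC = (4040.86 − 3166.74)/(4323 − 3257) = 874.12/1066 = 0.82
a = 3166.74 − 0.82(3257) = 3166.74 − 2670.74 = 496
C = 496 + 0.82(3678) = 496 + 3015.96 = 3511.96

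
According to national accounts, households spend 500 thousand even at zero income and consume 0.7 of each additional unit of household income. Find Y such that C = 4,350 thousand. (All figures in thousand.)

Y = 5500

500 + 0.7Y = 4350
0.7Y = 3850, so Y = 3850/0.7 = 5500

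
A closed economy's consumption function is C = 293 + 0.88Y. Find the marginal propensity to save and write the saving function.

MPS = 1 − MPC = 1 − 0.88 = 0.12
S = Y − C = -293 + 0.12Y

MPS = 0.12; S = -293 + 0.12Y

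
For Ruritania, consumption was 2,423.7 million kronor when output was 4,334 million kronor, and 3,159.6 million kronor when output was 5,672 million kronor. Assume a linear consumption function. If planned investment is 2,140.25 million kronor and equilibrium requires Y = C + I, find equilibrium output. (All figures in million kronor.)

Y = 4845

MPC = (3159.6 − 2423.7)/(5672 − 4334) = 735.9/1338 = 0.55
a = 2423.7 − 0.55(4334) = 40
Equilibrium: Y = 40 + 0.55Y + 2140.25
0.45Y = 2180.25, so Y = 2180.25/0.45 = 4845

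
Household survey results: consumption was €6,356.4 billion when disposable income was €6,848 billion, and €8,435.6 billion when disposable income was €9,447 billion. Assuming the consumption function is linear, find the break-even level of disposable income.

Y = 4390

MPC = (8435.6 − 6356.4)/(9447 − 6848) = 2079.2/2599 = 0.8
a = 6356.4 − 0.8(6848) = 6356.4 − 5478.4 = 878
Break-even: Y = a/(1−MPC) = 878/0.2 = 4390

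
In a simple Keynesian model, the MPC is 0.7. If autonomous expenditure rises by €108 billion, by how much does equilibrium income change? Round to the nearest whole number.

The multiplier is 1/(1 − MPC) = 1/0.3.
ΔY = 108/0.3 = 360.00 ≈ 360

ΔY ≈ 360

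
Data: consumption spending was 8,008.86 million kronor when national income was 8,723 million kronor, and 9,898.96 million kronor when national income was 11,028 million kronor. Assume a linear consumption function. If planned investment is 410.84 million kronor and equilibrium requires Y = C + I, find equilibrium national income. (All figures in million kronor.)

MPC = (9898.96 − 8008.86)/(11028 − 8723) = 1890.1/2305 = 0.82
a = 8008.86 − 0.82(8723) = 856
Equilibrium: Y = 856 + 0.82Y + 410.84
0.18Y = 1266.84, so Y = 1266.84/0.18 = 7038

Y = 7038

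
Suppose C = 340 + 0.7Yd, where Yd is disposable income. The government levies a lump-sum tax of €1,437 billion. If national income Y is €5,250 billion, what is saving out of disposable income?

S = 803.9

Yd = Y − T = 5250 − 1437 = 3813
C = 340 + 0.7(3813) = 340 + 2669.1 = 3009.1
S = Yd − C = 3813 − 3009.1 = 803.9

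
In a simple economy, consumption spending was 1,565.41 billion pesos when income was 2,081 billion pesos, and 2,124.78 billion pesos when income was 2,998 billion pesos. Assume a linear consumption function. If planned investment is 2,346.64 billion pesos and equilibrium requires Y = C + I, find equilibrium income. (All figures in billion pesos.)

MPC = (2124.78 − 1565.41)/(2998 − 2081) = 559.37/917 = 0.61
a = 1565.41 − 0.61(2081) = 296
Equilibrium: Y = 296 + 0.61Y + 2346.64
0.39Y = 2642.64, so Y = 2642.64/0.39 = 6776

Y = 6776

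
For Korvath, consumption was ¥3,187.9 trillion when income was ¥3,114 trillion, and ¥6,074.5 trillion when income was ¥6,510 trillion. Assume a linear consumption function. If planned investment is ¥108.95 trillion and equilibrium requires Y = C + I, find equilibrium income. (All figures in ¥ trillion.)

Y = 4333

MPC = (6074.5 − 3187.9)/(6510 − 3114) = 2886.6/3396 = 0.85
a = 3187.9 − 0.85(3114) = 541
Equilibrium: Y = 541 + 0.85Y + 108.95
0.15Y = 649.95, so Y = 649.95/0.15 = 4333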